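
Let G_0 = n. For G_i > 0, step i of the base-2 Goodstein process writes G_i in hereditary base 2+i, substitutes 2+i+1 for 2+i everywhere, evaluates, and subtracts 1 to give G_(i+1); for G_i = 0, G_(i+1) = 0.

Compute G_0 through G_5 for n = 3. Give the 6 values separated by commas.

step 0: 3 = 2 + 1; sub 3 for 2: 3 + 1; = 4; G_1 = 4−1 = 3
step 1: 3 = 3; sub 4 for 3: 4; = 4; G_2 = 4−1 = 3
step 2: 3 = 3; sub 5 for 4: 3; = 3; G_3 = 3−1 = 2
step 3: 2 = 2; sub 6 for 5: 2; = 2; G_4 = 2−1 = 1
step 4: 1 = 1; sub 7 for 6: 1; = 1; G_5 = 1−1 = 0

3, 3, 3, 2, 1, 0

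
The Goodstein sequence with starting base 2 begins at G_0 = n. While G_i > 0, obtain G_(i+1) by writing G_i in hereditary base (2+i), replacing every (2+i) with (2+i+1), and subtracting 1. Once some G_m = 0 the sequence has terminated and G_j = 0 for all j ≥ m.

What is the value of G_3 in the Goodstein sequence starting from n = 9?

base 2: 9 = 2^(2 + 1) + 1; at 3: 3^(3 + 1) + 1 = 82; next = 81
base 3: 81 = 3^(3 + 1); at 4: 4^(4 + 1) = 1024; next = 1023
base 4: 1023 = 3·4^4 + 3·4^3 + 3·4^2 + 3·4 + 3; at 5: 3·5^5 + 3·5^3 + 3·5^2 + 3·5 + 3 = 9843; next = 9842
base 5: 9842 = 3·5^5 + 3·5^3 + 3·5^2 + 3·5 + 2; at 6: 3·6^6 + 3·6^3 + 3·6^2 + 3·6 + 2 = 140744; next = 140743

9842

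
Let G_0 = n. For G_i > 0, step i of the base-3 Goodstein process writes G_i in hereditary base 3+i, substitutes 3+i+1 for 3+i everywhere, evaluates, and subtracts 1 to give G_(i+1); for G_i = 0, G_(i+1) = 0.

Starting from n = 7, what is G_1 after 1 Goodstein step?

(0) 7|_3 = 2·3 + 1 ↦ 2·4 + 1|_4 = 9 ⇒ 8
(1) 8|_4 = 2·4 ↦ 2·5|_5 = 10 ⇒ 9

8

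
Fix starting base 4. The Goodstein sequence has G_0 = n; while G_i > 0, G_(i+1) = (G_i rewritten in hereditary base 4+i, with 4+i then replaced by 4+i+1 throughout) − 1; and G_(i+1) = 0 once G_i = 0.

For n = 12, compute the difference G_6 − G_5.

1

(0) 12|_4 = 3·4 ↦ 3·5|_5 = 15 ⇒ 14
(1) 14|_5 = 2·5 + 4 ↦ 2·6 + 4|_6 = 16 ⇒ 15
(2) 15|_6 = 2·6 + 3 ↦ 2·7 + 3|_7 = 17 ⇒ 16
(3) 16|_7 = 2·7 + 2 ↦ 2·8 + 2|_8 = 18 ⇒ 17
(4) 17|_8 = 2·8 + 1 ↦ 2·9 + 1|_9 = 19 ⇒ 18
(5) 18|_9 = 2·9 ↦ 2·10|_10 = 20 ⇒ 19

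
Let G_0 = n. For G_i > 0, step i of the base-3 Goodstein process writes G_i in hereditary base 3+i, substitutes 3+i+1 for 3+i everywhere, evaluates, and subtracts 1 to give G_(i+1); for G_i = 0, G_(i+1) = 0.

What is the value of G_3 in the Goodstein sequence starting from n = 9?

G_0 = 9. HB_3(9) = 3^2. Bump = 16. G_1 = 15.
G_1 = 15. HB_4(15) = 3·4 + 3. Bump = 18. G_2 = 17.
G_2 = 17. HB_5(17) = 3·5 + 2. Bump = 20. G_3 = 19.
G_3 = 19. HB_6(19) = 3·6 + 1. Bump = 22. G_4 = 21.

19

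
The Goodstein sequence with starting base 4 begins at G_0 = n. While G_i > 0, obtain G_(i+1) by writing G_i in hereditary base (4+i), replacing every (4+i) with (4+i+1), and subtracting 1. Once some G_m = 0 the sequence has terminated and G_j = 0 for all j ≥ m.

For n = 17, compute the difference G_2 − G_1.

base 4: 17 = 4^2 + 1; at 5: 5^2 + 1 = 26; next = 25
base 5: 25 = 5^2; at 6: 6^2 = 36; next = 35

10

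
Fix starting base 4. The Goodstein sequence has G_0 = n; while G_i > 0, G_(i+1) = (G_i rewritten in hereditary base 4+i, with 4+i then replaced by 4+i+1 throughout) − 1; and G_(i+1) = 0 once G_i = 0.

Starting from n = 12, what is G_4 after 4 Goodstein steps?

step 0: 12 = 3·4; sub 5 for 4: 3·5; = 15; G_1 = 15−1 = 14
step 1: 14 = 2·5 + 4; sub 6 for 5: 2·6 + 4; = 16; G_2 = 16−1 = 15
step 2: 15 = 2·6 + 3; sub 7 for 6: 2·7 + 3; = 17; G_3 = 17−1 = 16
step 3: 16 = 2·7 + 2; sub 8 for 7: 2·8 + 2; = 18; G_4 = 18−1 = 17
step 4: 17 = 2·8 + 1; sub 9 for 8: 2·9 + 1; = 19; G_5 = 19−1 = 18

17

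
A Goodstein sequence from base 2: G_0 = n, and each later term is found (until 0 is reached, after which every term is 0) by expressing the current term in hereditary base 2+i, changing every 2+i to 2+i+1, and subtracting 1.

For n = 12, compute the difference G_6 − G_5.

128452957

G_0=12  [base 2] 2^(2 + 1) + 2^2  →[2↦3]→  3^(3 + 1) + 3^3 = 108  −1 ⇒ G_1=107
G_1=107  [base 3] 3^(3 + 1) + 2·3^2 + 2·3 + 2  →[3↦4]→  4^(4 + 1) + 2·4^2 + 2·4 + 2 = 1066  −1 ⇒ G_2=1065
G_2=1065  [base 4] 4^(4 + 1) + 2·4^2 + 2·4 + 1  →[4↦5]→  5^(5 + 1) + 2·5^2 + 2·5 + 1 = 15686  −1 ⇒ G_3=15685
G_3=15685  [base 5] 5^(5 + 1) + 2·5^2 + 2·5  →[5↦6]→  6^(6 + 1) + 2·6^2 + 2·6 = 280020  −1 ⇒ G_4=280019
G_4=280019  [base 6] 6^(6 + 1) + 2·6^2 + 6 + 5  →[6↦7]→  7^(7 + 1) + 2·7^2 + 7 + 5 = 5764911  −1 ⇒ G_5=5764910
G_5=5764910  [base 7] 7^(7 + 1) + 2·7^2 + 7 + 4  →[7↦8]→  8^(8 + 1) + 2·8^2 + 8 + 4 = 134217868  −1 ⇒ G_6=134217867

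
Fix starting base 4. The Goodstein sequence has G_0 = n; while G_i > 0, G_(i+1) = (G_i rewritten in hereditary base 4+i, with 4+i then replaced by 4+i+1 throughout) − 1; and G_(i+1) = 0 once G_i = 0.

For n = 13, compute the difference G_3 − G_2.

G_0 = 13. HB_4(13) = 3·4 + 1. Bump = 16. G_1 = 15.
G_1 = 15. HB_5(15) = 3·5. Bump = 18. G_2 = 17.
G_2 = 17. HB_6(17) = 2·6 + 5. Bump = 19. G_3 = 18.

1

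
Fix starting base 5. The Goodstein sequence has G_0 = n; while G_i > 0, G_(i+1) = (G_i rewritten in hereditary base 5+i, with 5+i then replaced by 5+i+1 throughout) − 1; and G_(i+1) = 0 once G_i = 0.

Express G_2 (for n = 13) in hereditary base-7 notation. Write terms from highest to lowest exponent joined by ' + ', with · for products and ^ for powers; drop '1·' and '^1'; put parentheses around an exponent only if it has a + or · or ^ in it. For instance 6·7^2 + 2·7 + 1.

base 5: 13 = 2·5 + 3; at 6: 2·6 + 3 = 15; next = 14
base 6: 14 = 2·6 + 2; at 7: 2·7 + 2 = 16; next = 15
base 7: 15 = 2·7 + 1; at 8: 2·8 + 1 = 17; next = 16

2·7 + 1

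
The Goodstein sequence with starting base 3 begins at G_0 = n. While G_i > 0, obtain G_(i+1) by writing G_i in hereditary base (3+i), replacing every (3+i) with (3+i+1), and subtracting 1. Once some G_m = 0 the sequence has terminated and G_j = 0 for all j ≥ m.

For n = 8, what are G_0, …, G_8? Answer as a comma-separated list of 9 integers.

8, 9, 10, 11, 11, 11, 11, 11, 11

[0] 8 ≡ 2·3 + 2 (base 3). Lift 4: 10. −1: 9.
[1] 9 ≡ 2·4 + 1 (base 4). Lift 5: 11. −1: 10.
[2] 10 ≡ 2·5 (base 5). Lift 6: 12. −1: 11.
[3] 11 ≡ 6 + 5 (base 6). Lift 7: 12. −1: 11.
[4] 11 ≡ 7 + 4 (base 7). Lift 8: 12. −1: 11.
[5] 11 ≡ 8 + 3 (base 8). Lift 9: 12. −1: 11.
[6] 11 ≡ 9 + 2 (base 9). Lift 10: 12. −1: 11.
[7] 11 ≡ 10 + 1 (base 10). Lift 11: 12. −1: 11.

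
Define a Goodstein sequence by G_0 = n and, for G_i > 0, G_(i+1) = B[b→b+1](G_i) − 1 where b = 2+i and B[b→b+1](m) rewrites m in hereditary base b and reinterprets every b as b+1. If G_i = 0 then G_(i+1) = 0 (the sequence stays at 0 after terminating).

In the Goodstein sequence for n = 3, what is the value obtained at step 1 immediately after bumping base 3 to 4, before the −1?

4

(0) 3|_2 = 2 + 1 ↦ 3 + 1|_3 = 4 ⇒ 3
(1) 3|_3 = 3 ↦ 4|_4 = 4 ⇒ 3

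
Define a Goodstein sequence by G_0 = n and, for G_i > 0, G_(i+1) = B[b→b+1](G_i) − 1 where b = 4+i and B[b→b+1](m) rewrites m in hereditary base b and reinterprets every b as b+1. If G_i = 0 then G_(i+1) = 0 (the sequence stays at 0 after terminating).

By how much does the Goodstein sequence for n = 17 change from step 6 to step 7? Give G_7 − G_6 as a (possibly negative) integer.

4

G_0=17  [base 4] 4^2 + 1  →[4↦5]→  5^2 + 1 = 26  −1 ⇒ G_1=25
G_1=25  [base 5] 5^2  →[5↦6]→  6^2 = 36  −1 ⇒ G_2=35
G_2=35  [base 6] 5·6 + 5  →[6↦7]→  5·7 + 5 = 40  −1 ⇒ G_3=39
G_3=39  [base 7] 5·7 + 4  →[7↦8]→  5·8 + 4 = 44  −1 ⇒ G_4=43
G_4=43  [base 8] 5·8 + 3  →[8↦9]→  5·9 + 3 = 48  −1 ⇒ G_5=47
G_5=47  [base 9] 5·9 + 2  →[9↦10]→  5·10 + 2 = 52  −1 ⇒ G_6=51
G_6=51  [base 10] 5·10 + 1  →[10↦11]→  5·11 + 1 = 56  −1 ⇒ G_7=55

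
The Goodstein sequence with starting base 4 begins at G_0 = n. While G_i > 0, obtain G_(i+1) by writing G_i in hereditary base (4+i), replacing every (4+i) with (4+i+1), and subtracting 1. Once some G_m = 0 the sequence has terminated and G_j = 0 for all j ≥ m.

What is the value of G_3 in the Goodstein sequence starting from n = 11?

14

base 4: 11 = 2·4 + 3; at 5: 2·5 + 3 = 13; next = 12
base 5: 12 = 2·5 + 2; at 6: 2·6 + 2 = 14; next = 13
base 6: 13 = 2·6 + 1; at 7: 2·7 + 1 = 15; next = 14
base 7: 14 = 2·7; at 8: 2·8 = 16; next = 15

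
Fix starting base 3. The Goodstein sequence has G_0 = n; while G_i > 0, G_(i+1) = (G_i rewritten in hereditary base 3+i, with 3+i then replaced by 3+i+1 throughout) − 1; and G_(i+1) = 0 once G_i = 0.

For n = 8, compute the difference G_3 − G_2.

i=0: 8 = 2·3 + 2 (b=3); 3→4: 2·4 + 2 = 10; 10−1 = 9
i=1: 9 = 2·4 + 1 (b=4); 4→5: 2·5 + 1 = 11; 11−1 = 10
i=2: 10 = 2·5 (b=5); 5→6: 2·6 = 12; 12−1 = 11

1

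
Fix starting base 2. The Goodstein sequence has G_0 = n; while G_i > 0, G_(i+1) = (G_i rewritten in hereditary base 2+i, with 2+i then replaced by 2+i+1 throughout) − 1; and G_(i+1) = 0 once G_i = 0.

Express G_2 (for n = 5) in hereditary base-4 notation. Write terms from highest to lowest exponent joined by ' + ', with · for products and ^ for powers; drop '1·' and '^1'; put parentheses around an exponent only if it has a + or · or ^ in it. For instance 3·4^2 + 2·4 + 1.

i=0: 5 = 2^2 + 1 (b=2); 2→3: 3^3 + 1 = 28; 28−1 = 27
i=1: 27 = 3^3 (b=3); 3→4: 4^4 = 256; 256−1 = 255

3·4^3 + 3·4^2 + 3·4 + 3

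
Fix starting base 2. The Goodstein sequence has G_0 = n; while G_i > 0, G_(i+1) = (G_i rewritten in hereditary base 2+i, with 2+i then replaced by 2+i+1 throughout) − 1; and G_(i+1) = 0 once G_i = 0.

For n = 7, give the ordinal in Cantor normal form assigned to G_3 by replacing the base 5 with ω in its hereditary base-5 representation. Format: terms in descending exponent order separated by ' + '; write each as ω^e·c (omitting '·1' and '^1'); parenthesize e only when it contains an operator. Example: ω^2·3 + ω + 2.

ω^ω + 2

step 0: 7 = 2^2 + 2 + 1; sub 3 for 2: 3^3 + 3 + 1; = 31; G_1 = 31−1 = 30
step 1: 30 = 3^3 + 3; sub 4 for 3: 4^4 + 4; = 260; G_2 = 260−1 = 259
step 2: 259 = 4^4 + 3; sub 5 for 4: 5^5 + 3; = 3128; G_3 = 3128−1 = 3127
step 3: 3127 = 5^5 + 2; sub 6 for 5: 6^6 + 2; = 46658; G_4 = 46658−1 = 46657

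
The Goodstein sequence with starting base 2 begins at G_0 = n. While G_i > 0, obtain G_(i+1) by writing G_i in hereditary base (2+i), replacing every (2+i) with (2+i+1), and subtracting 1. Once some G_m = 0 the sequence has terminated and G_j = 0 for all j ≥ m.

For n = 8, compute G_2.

[0] 8 ≡ 2^(2 + 1) (base 2). Lift 3: 81. −1: 80.
[1] 80 ≡ 2·3^3 + 2·3^2 + 2·3 + 2 (base 3). Lift 4: 554. −1: 553.
[2] 553 ≡ 2·4^4 + 2·4^2 + 2·4 + 1 (base 4). Lift 5: 6311. −1: 6310.

553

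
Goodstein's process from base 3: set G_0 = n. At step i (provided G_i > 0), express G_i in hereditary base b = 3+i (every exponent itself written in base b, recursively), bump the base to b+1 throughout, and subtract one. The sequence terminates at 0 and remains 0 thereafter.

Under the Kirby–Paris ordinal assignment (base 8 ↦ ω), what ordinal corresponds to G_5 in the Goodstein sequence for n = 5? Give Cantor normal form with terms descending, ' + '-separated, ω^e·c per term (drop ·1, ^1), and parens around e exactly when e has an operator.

3

G_0 = 5. HB_3(5) = 3 + 2. Bump = 6. G_1 = 5.
G_1 = 5. HB_4(5) = 4 + 1. Bump = 6. G_2 = 5.
G_2 = 5. HB_5(5) = 5. Bump = 6. G_3 = 5.
G_3 = 5. HB_6(5) = 5. Bump = 5. G_4 = 4.
G_4 = 4. HB_7(4) = 4. Bump = 4. G_5 = 3.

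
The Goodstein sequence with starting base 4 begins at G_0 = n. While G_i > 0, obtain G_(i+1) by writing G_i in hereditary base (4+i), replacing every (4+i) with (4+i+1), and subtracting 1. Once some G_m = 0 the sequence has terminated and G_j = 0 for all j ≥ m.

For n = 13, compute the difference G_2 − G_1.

base 4: 13 = 3·4 + 1; at 5: 3·5 + 1 = 16; next = 15
base 5: 15 = 3·5; at 6: 3·6 = 18; next = 17

2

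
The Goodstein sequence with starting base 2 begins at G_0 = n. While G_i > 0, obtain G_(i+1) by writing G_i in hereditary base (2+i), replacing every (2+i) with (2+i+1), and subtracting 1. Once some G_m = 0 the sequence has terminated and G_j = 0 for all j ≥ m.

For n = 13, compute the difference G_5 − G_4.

5485287

step 0: 13 = 2^(2 + 1) + 2^2 + 1; sub 3 for 2: 3^(3 + 1) + 3^3 + 1; = 109; G_1 = 109−1 = 108
step 1: 108 = 3^(3 + 1) + 3^3; sub 4 for 3: 4^(4 + 1) + 4^4; = 1280; G_2 = 1280−1 = 1279
step 2: 1279 = 4^(4 + 1) + 3·4^3 + 3·4^2 + 3·4 + 3; sub 5 for 4: 5^(5 + 1) + 3·5^3 + 3·5^2 + 3·5 + 3; = 16093; G_3 = 16093−1 = 16092
step 3: 16092 = 5^(5 + 1) + 3·5^3 + 3·5^2 + 3·5 + 2; sub 6 for 5: 6^(6 + 1) + 3·6^3 + 3·6^2 + 3·6 + 2; = 280712; G_4 = 280712−1 = 280711
step 4: 280711 = 6^(6 + 1) + 3·6^3 + 3·6^2 + 3·6 + 1; sub 7 for 6: 7^(7 + 1) + 3·7^3 + 3·7^2 + 3·7 + 1; = 5765999; G_5 = 5765999−1 = 5765998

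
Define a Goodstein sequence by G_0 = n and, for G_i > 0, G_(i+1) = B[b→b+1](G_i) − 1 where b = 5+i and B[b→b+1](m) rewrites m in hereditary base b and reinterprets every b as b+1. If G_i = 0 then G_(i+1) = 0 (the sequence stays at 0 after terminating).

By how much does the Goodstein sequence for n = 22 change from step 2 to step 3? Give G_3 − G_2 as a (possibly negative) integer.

[0] 22 ≡ 4·5 + 2 (base 5). Lift 6: 26. −1: 25.
[1] 25 ≡ 4·6 + 1 (base 6). Lift 7: 29. −1: 28.
[2] 28 ≡ 4·7 (base 7). Lift 8: 32. −1: 31.

3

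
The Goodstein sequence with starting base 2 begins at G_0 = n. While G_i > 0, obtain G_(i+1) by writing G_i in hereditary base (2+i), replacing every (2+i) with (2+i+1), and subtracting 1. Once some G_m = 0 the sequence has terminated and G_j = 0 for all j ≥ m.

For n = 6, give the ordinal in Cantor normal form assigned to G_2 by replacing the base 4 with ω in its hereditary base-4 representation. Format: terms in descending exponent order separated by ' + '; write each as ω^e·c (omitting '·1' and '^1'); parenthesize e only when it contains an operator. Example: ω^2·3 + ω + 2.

ω^ω + 1

i=0: 6 = 2^2 + 2 (b=2); 2→3: 3^3 + 3 = 30; 30−1 = 29
i=1: 29 = 3^3 + 2 (b=3); 3→4: 4^4 + 2 = 258; 258−1 = 257
i=2: 257 = 4^4 + 1 (b=4); 4→5: 5^5 + 1 = 3126; 3126−1 = 3125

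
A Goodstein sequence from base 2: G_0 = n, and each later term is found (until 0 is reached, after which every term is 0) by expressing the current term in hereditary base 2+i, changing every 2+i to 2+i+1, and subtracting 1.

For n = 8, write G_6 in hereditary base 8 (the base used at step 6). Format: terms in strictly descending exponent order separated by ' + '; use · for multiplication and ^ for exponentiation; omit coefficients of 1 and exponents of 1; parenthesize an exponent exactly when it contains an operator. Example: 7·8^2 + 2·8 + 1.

2·8^8 + 2·8^2 + 8 + 3

G_0 = 8. HB_2(8) = 2^(2 + 1). Bump = 81. G_1 = 80.
G_1 = 80. HB_3(80) = 2·3^3 + 2·3^2 + 2·3 + 2. Bump = 554. G_2 = 553.
G_2 = 553. HB_4(553) = 2·4^4 + 2·4^2 + 2·4 + 1. Bump = 6311. G_3 = 6310.
G_3 = 6310. HB_5(6310) = 2·5^5 + 2·5^2 + 2·5. Bump = 93396. G_4 = 93395.
G_4 = 93395. HB_6(93395) = 2·6^6 + 2·6^2 + 6 + 5. Bump = 1647196. G_5 = 1647195.
G_5 = 1647195. HB_7(1647195) = 2·7^7 + 2·7^2 + 7 + 4. Bump = 33554572. G_6 = 33554571.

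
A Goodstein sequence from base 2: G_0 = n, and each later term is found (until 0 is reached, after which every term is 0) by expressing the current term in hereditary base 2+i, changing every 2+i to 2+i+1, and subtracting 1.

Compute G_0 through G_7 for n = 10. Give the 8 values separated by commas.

[0] 10 ≡ 2^(2 + 1) + 2 (base 2). Lift 3: 84. −1: 83.
[1] 83 ≡ 3^(3 + 1) + 2 (base 3). Lift 4: 1026. −1: 1025.
[2] 1025 ≡ 4^(4 + 1) + 1 (base 4). Lift 5: 15626. −1: 15625.
[3] 15625 ≡ 5^(5 + 1) (base 5). Lift 6: 279936. −1: 279935.
[4] 279935 ≡ 5·6^6 + 5·6^5 + 5·6^4 + 5·6^3 + 5·6^2 + 5·6 + 5 (base 6). Lift 7: 4215755. −1: 4215754.
[5] 4215754 ≡ 5·7^7 + 5·7^5 + 5·7^4 + 5·7^3 + 5·7^2 + 5·7 + 4 (base 7). Lift 8: 84073324. −1: 84073323.
[6] 84073323 ≡ 5·8^8 + 5·8^5 + 5·8^4 + 5·8^3 + 5·8^2 + 5·8 + 3 (base 8). Lift 9: 1937434593. −1: 1937434592.

10, 83, 1025, 15625, 279935, 4215754, 84073323, 1937434592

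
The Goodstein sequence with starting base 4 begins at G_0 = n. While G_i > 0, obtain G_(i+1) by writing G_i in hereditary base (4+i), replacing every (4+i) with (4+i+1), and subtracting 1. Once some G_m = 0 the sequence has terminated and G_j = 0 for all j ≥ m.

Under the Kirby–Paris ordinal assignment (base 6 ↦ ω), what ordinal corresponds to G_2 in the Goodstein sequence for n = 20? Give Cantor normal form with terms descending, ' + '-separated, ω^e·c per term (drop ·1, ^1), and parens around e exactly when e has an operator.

ω^2 + 3

i=0: 20 = 4^2 + 4 (b=4); 4→5: 5^2 + 5 = 30; 30−1 = 29
i=1: 29 = 5^2 + 4 (b=5); 5→6: 6^2 + 4 = 40; 40−1 = 39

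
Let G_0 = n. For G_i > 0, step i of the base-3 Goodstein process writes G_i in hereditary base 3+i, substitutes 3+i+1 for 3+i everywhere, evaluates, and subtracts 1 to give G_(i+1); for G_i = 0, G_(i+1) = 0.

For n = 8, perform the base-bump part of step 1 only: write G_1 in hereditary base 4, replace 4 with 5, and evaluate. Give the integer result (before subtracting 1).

step 0: 8 = 2·3 + 2; sub 4 for 3: 2·4 + 2; = 10; G_1 = 10−1 = 9
step 1: 9 = 2·4 + 1; sub 5 for 4: 2·5 + 1; = 11; G_2 = 11−1 = 10

11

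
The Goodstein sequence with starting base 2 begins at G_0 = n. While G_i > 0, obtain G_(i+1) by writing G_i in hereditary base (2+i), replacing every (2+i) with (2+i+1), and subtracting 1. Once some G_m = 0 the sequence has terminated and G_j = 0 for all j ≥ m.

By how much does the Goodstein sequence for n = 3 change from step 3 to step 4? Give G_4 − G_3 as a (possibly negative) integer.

-1

G_0=3  [base 2] 2 + 1  →[2↦3]→  3 + 1 = 4  −1 ⇒ G_1=3
G_1=3  [base 3] 3  →[3↦4]→  4 = 4  −1 ⇒ G_2=3
G_2=3  [base 4] 3  →[4↦5]→  3 = 3  −1 ⇒ G_3=2
G_3=2  [base 5] 2  →[5↦6]→  2 = 2  −1 ⇒ G_4=1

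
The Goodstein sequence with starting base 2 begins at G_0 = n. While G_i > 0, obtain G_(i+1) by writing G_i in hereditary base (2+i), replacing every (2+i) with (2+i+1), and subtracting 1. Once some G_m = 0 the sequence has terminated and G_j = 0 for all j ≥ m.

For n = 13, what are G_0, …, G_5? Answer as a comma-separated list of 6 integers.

base 2: 13 = 2^(2 + 1) + 2^2 + 1; at 3: 3^(3 + 1) + 3^3 + 1 = 109; next = 108
base 3: 108 = 3^(3 + 1) + 3^3; at 4: 4^(4 + 1) + 4^4 = 1280; next = 1279
base 4: 1279 = 4^(4 + 1) + 3·4^3 + 3·4^2 + 3·4 + 3; at 5: 5^(5 + 1) + 3·5^3 + 3·5^2 + 3·5 + 3 = 16093; next = 16092
base 5: 16092 = 5^(5 + 1) + 3·5^3 + 3·5^2 + 3·5 + 2; at 6: 6^(6 + 1) + 3·6^3 + 3·6^2 + 3·6 + 2 = 280712; next = 280711
base 6: 280711 = 6^(6 + 1) + 3·6^3 + 3·6^2 + 3·6 + 1; at 7: 7^(7 + 1) + 3·7^3 + 3·7^2 + 3·7 + 1 = 5765999; next = 5765998

13, 108, 1279, 16092, 280711, 5765998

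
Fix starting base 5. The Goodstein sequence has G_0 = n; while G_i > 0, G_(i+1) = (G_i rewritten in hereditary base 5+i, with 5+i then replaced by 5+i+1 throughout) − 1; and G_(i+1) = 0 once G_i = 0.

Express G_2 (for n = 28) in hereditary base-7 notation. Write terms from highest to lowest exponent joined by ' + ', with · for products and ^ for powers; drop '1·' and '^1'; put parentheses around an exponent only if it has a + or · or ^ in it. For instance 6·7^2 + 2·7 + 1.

7^2 + 1

step 0: 28 = 5^2 + 3; sub 6 for 5: 6^2 + 3; = 39; G_1 = 39−1 = 38
step 1: 38 = 6^2 + 2; sub 7 for 6: 7^2 + 2; = 51; G_2 = 51−1 = 50
step 2: 50 = 7^2 + 1; sub 8 for 7: 8^2 + 1; = 65; G_3 = 65−1 = 64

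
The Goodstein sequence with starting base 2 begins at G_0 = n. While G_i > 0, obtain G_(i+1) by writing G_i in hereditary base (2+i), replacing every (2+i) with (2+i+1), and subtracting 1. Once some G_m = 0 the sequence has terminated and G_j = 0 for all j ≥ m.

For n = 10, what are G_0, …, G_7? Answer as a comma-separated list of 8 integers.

i=0: 10 = 2^(2 + 1) + 2 (b=2); 2→3: 3^(3 + 1) + 3 = 84; 84−1 = 83
i=1: 83 = 3^(3 + 1) + 2 (b=3); 3→4: 4^(4 + 1) + 2 = 1026; 1026−1 = 1025
i=2: 1025 = 4^(4 + 1) + 1 (b=4); 4→5: 5^(5 + 1) + 1 = 15626; 15626−1 = 15625
i=3: 15625 = 5^(5 + 1) (b=5); 5→6: 6^(6 + 1) = 279936; 279936−1 = 279935
i=4: 279935 = 5·6^6 + 5·6^5 + 5·6^4 + 5·6^3 + 5·6^2 + 5·6 + 5 (b=6); 6→7: 5·7^7 + 5·7^5 + 5·7^4 + 5·7^3 + 5·7^2 + 5·7 + 5 = 4215755; 4215755−1 = 4215754
i=5: 4215754 = 5·7^7 + 5·7^5 + 5·7^4 + 5·7^3 + 5·7^2 + 5·7 + 4 (b=7); 7→8: 5·8^8 + 5·8^5 + 5·8^4 + 5·8^3 + 5·8^2 + 5·8 + 4 = 84073324; 84073324−1 = 84073323
i=6: 84073323 = 5·8^8 + 5·8^5 + 5·8^4 + 5·8^3 + 5·8^2 + 5·8 + 3 (b=8); 8→9: 5·9^9 + 5·9^5 + 5·9^4 + 5·9^3 + 5·9^2 + 5·9 + 3 = 1937434593; 1937434593−1 = 1937434592

10, 83, 1025, 15625, 279935, 4215754, 84073323, 1937434592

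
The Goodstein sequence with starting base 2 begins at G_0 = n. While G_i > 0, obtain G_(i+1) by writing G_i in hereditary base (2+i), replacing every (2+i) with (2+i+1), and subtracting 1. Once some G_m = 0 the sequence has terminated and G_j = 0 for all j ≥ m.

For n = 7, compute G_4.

46657

[0] 7 ≡ 2^2 + 2 + 1 (base 2). Lift 3: 31. −1: 30.
[1] 30 ≡ 3^3 + 3 (base 3). Lift 4: 260. −1: 259.
[2] 259 ≡ 4^4 + 3 (base 4). Lift 5: 3128. −1: 3127.
[3] 3127 ≡ 5^5 + 2 (base 5). Lift 6: 46658. −1: 46657.
[4] 46657 ≡ 6^6 + 1 (base 6). Lift 7: 823544. −1: 823543.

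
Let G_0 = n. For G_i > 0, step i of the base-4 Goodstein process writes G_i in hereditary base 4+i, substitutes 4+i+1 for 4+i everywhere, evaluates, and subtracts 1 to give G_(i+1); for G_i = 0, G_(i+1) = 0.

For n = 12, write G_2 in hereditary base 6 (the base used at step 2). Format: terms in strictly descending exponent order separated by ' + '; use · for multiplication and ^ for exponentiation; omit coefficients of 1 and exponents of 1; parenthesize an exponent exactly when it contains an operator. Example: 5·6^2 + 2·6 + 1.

12 —HB4→ 3·4 —bump→ 3·5 = 15 —(−1)→ 14
14 —HB5→ 2·5 + 4 —bump→ 2·6 + 4 = 16 —(−1)→ 15

2·6 + 3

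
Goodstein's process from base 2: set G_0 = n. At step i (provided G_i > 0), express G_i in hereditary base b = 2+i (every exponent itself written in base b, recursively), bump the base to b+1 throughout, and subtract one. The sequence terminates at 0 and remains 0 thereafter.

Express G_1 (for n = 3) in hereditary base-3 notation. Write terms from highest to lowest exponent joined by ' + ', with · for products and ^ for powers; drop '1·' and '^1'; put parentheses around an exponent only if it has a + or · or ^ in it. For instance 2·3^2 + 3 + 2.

3

step 0: 3 = 2 + 1; sub 3 for 2: 3 + 1; = 4; G_1 = 4−1 = 3
step 1: 3 = 3; sub 4 for 3: 4; = 4; G_2 = 4−1 = 3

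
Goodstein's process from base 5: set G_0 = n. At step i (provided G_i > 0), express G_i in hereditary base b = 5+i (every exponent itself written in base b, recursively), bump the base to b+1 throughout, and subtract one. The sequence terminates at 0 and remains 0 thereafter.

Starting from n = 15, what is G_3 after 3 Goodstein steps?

19

step 0: 15 = 3·5; sub 6 for 5: 3·6; = 18; G_1 = 18−1 = 17
step 1: 17 = 2·6 + 5; sub 7 for 6: 2·7 + 5; = 19; G_2 = 19−1 = 18
step 2: 18 = 2·7 + 4; sub 8 for 7: 2·8 + 4; = 20; G_3 = 20−1 = 19
step 3: 19 = 2·8 + 3; sub 9 for 8: 2·9 + 3; = 21; G_4 = 21−1 = 20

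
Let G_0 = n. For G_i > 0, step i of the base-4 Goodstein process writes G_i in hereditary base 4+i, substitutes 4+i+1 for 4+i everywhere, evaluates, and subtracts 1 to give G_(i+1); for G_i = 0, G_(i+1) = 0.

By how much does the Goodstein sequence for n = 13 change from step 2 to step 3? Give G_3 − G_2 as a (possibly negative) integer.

1

G_0=13  [base 4] 3·4 + 1  →[4↦5]→  3·5 + 1 = 16  −1 ⇒ G_1=15
G_1=15  [base 5] 3·5  →[5↦6]→  3·6 = 18  −1 ⇒ G_2=17
G_2=17  [base 6] 2·6 + 5  →[6↦7]→  2·7 + 5 = 19  −1 ⇒ G_3=18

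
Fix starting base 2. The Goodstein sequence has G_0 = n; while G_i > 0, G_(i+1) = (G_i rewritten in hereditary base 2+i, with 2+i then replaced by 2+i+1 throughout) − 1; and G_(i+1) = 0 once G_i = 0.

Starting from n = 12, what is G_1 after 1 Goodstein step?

107

12 —HB2→ 2^(2 + 1) + 2^2 —bump→ 3^(3 + 1) + 3^3 = 108 —(−1)→ 107
107 —HB3→ 3^(3 + 1) + 2·3^2 + 2·3 + 2 —bump→ 4^(4 + 1) + 2·4^2 + 2·4 + 2 = 1066 —(−1)→ 1065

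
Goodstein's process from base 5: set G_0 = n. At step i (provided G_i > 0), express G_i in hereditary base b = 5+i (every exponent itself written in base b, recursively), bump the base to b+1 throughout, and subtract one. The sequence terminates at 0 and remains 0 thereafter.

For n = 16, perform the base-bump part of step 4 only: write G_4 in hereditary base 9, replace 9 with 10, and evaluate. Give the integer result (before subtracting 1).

G_0=16  [base 5] 3·5 + 1  →[5↦6]→  3·6 + 1 = 19  −1 ⇒ G_1=18
G_1=18  [base 6] 3·6  →[6↦7]→  3·7 = 21  −1 ⇒ G_2=20
G_2=20  [base 7] 2·7 + 6  →[7↦8]→  2·8 + 6 = 22  −1 ⇒ G_3=21
G_3=21  [base 8] 2·8 + 5  →[8↦9]→  2·9 + 5 = 23  −1 ⇒ G_4=22
G_4=22  [base 9] 2·9 + 4  →[9↦10]→  2·10 + 4 = 24  −1 ⇒ G_5=23

24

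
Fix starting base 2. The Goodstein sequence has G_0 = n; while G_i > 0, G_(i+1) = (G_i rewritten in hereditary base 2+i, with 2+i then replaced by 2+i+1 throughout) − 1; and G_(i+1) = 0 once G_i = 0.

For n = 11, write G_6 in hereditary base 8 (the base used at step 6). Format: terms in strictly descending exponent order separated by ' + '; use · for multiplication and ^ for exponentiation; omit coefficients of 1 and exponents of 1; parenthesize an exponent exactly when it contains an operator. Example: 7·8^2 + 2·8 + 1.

7·8^8 + 7·8^7 + 7·8^6 + 7·8^5 + 7·8^4 + 7·8^3 + 7·8^2 + 7·8 + 7

base 2: 11 = 2^(2 + 1) + 2 + 1; at 3: 3^(3 + 1) + 3 + 1 = 85; next = 84
base 3: 84 = 3^(3 + 1) + 3; at 4: 4^(4 + 1) + 4 = 1028; next = 1027
base 4: 1027 = 4^(4 + 1) + 3; at 5: 5^(5 + 1) + 3 = 15628; next = 15627
base 5: 15627 = 5^(5 + 1) + 2; at 6: 6^(6 + 1) + 2 = 279938; next = 279937
base 6: 279937 = 6^(6 + 1) + 1; at 7: 7^(7 + 1) + 1 = 5764802; next = 5764801
base 7: 5764801 = 7^(7 + 1); at 8: 8^(8 + 1) = 134217728; next = 134217727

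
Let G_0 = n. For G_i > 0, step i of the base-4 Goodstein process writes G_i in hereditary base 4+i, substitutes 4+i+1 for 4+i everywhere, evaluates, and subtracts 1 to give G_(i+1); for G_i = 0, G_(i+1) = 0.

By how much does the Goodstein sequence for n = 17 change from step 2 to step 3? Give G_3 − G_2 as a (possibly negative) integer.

step 0: 17 = 4^2 + 1; sub 5 for 4: 5^2 + 1; = 26; G_1 = 26−1 = 25
step 1: 25 = 5^2; sub 6 for 5: 6^2; = 36; G_2 = 36−1 = 35
step 2: 35 = 5·6 + 5; sub 7 for 6: 5·7 + 5; = 40; G_3 = 40−1 = 39

4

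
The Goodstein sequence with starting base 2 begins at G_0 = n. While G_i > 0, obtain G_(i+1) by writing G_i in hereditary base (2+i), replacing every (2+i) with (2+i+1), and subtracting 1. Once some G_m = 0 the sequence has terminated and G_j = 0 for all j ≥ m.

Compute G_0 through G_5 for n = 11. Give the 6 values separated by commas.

11, 84, 1027, 15627, 279937, 5764801

[0] 11 ≡ 2^(2 + 1) + 2 + 1 (base 2). Lift 3: 85. −1: 84.
[1] 84 ≡ 3^(3 + 1) + 3 (base 3). Lift 4: 1028. −1: 1027.
[2] 1027 ≡ 4^(4 + 1) + 3 (base 4). Lift 5: 15628. −1: 15627.
[3] 15627 ≡ 5^(5 + 1) + 2 (base 5). Lift 6: 279938. −1: 279937.
[4] 279937 ≡ 6^(6 + 1) + 1 (base 6). Lift 7: 5764802. −1: 5764801.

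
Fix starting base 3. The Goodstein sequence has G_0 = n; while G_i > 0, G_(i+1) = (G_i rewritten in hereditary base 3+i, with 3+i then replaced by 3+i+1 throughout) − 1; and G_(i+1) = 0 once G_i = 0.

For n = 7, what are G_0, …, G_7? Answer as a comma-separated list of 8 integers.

(0) 7|_3 = 2·3 + 1 ↦ 2·4 + 1|_4 = 9 ⇒ 8
(1) 8|_4 = 2·4 ↦ 2·5|_5 = 10 ⇒ 9
(2) 9|_5 = 5 + 4 ↦ 6 + 4|_6 = 10 ⇒ 9
(3) 9|_6 = 6 + 3 ↦ 7 + 3|_7 = 10 ⇒ 9
(4) 9|_7 = 7 + 2 ↦ 8 + 2|_8 = 10 ⇒ 9
(5) 9|_8 = 8 + 1 ↦ 9 + 1|_9 = 10 ⇒ 9
(6) 9|_9 = 9 ↦ 10|_10 = 10 ⇒ 9

7, 8, 9, 9, 9, 9, 9, 9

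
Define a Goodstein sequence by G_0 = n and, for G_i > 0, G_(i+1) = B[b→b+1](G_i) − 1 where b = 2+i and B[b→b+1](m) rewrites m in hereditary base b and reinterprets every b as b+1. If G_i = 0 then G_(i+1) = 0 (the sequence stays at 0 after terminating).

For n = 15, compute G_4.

step 0: 15 = 2^(2 + 1) + 2^2 + 2 + 1; sub 3 for 2: 3^(3 + 1) + 3^3 + 3 + 1; = 112; G_1 = 112−1 = 111
step 1: 111 = 3^(3 + 1) + 3^3 + 3; sub 4 for 3: 4^(4 + 1) + 4^4 + 4; = 1284; G_2 = 1284−1 = 1283
step 2: 1283 = 4^(4 + 1) + 4^4 + 3; sub 5 for 4: 5^(5 + 1) + 5^5 + 3; = 18753; G_3 = 18753−1 = 18752
step 3: 18752 = 5^(5 + 1) + 5^5 + 2; sub 6 for 5: 6^(6 + 1) + 6^6 + 2; = 326594; G_4 = 326594−1 = 326593
step 4: 326593 = 6^(6 + 1) + 6^6 + 1; sub 7 for 6: 7^(7 + 1) + 7^7 + 1; = 6588345; G_5 = 6588345−1 = 6588344

326593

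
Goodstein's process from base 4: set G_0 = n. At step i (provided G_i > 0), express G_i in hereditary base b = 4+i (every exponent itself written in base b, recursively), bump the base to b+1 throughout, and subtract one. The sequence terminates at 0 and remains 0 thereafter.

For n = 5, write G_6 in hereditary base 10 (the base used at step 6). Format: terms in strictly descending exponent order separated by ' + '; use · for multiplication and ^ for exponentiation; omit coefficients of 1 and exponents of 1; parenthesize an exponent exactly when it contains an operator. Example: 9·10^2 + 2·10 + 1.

1

G_0 = 5. HB_4(5) = 4 + 1. Bump = 6. G_1 = 5.
G_1 = 5. HB_5(5) = 5. Bump = 6. G_2 = 5.
G_2 = 5. HB_6(5) = 5. Bump = 5. G_3 = 4.
G_3 = 4. HB_7(4) = 4. Bump = 4. G_4 = 3.
G_4 = 3. HB_8(3) = 3. Bump = 3. G_5 = 2.
G_5 = 2. HB_9(2) = 2. Bump = 2. G_6 = 1.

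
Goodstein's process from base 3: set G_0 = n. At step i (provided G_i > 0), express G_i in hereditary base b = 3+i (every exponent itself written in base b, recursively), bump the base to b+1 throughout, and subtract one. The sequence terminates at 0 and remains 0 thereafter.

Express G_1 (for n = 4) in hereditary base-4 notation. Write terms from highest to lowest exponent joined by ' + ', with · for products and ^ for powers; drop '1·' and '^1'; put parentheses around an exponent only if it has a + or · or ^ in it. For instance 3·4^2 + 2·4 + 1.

step 0: 4 = 3 + 1; sub 4 for 3: 4 + 1; = 5; G_1 = 5−1 = 4
step 1: 4 = 4; sub 5 for 4: 5; = 5; G_2 = 5−1 = 4

4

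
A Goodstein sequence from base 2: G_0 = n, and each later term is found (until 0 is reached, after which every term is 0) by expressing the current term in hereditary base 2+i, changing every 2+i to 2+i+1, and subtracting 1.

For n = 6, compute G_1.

29

(0) 6|_2 = 2^2 + 2 ↦ 3^3 + 3|_3 = 30 ⇒ 29
(1) 29|_3 = 3^3 + 2 ↦ 4^4 + 2|_4 = 258 ⇒ 257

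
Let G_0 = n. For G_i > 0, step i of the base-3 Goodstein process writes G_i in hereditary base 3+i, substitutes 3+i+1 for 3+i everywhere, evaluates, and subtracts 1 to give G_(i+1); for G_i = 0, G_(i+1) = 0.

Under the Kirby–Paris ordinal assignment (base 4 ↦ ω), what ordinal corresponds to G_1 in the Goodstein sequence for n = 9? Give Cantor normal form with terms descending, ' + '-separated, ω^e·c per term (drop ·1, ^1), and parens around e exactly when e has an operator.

step 0: 9 = 3^2; sub 4 for 3: 4^2; = 16; G_1 = 16−1 = 15
step 1: 15 = 3·4 + 3; sub 5 for 4: 3·5 + 3; = 18; G_2 = 18−1 = 17

ω·3 + 3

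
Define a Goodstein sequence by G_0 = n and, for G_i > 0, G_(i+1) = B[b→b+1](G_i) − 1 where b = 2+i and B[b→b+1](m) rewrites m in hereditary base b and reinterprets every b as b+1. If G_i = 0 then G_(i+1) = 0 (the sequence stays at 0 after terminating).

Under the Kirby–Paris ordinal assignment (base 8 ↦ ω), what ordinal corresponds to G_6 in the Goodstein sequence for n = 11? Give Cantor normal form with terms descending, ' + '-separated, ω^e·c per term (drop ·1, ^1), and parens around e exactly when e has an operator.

step 0: 11 = 2^(2 + 1) + 2 + 1; sub 3 for 2: 3^(3 + 1) + 3 + 1; = 85; G_1 = 85−1 = 84
step 1: 84 = 3^(3 + 1) + 3; sub 4 for 3: 4^(4 + 1) + 4; = 1028; G_2 = 1028−1 = 1027
step 2: 1027 = 4^(4 + 1) + 3; sub 5 for 4: 5^(5 + 1) + 3; = 15628; G_3 = 15628−1 = 15627
step 3: 15627 = 5^(5 + 1) + 2; sub 6 for 5: 6^(6 + 1) + 2; = 279938; G_4 = 279938−1 = 279937
step 4: 279937 = 6^(6 + 1) + 1; sub 7 for 6: 7^(7 + 1) + 1; = 5764802; G_5 = 5764802−1 = 5764801
step 5: 5764801 = 7^(7 + 1); sub 8 for 7: 8^(8 + 1); = 134217728; G_6 = 134217728−1 = 134217727

ω^ω·7 + ω^7·7 + ω^6·7 + ω^5·7 + ω^4·7 + ω^3·7 + ω^2·7 + ω·7 + 7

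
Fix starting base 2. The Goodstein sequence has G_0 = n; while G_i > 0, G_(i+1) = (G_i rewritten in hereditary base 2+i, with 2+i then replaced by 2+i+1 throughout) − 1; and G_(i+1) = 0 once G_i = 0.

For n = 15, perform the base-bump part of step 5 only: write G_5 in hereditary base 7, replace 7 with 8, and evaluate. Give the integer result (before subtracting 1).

15 —HB2→ 2^(2 + 1) + 2^2 + 2 + 1 —bump→ 3^(3 + 1) + 3^3 + 3 + 1 = 112 —(−1)→ 111
111 —HB3→ 3^(3 + 1) + 3^3 + 3 —bump→ 4^(4 + 1) + 4^4 + 4 = 1284 —(−1)→ 1283
1283 —HB4→ 4^(4 + 1) + 4^4 + 3 —bump→ 5^(5 + 1) + 5^5 + 3 = 18753 —(−1)→ 18752
18752 —HB5→ 5^(5 + 1) + 5^5 + 2 —bump→ 6^(6 + 1) + 6^6 + 2 = 326594 —(−1)→ 326593
326593 —HB6→ 6^(6 + 1) + 6^6 + 1 —bump→ 7^(7 + 1) + 7^7 + 1 = 6588345 —(−1)→ 6588344
6588344 —HB7→ 7^(7 + 1) + 7^7 —bump→ 8^(8 + 1) + 8^8 = 150994944 —(−1)→ 150994943

150994944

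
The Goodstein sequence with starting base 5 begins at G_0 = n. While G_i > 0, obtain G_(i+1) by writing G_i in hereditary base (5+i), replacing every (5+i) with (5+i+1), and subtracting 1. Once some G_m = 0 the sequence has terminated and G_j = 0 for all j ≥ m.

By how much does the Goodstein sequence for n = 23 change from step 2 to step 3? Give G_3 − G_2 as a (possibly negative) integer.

3

(0) 23|_5 = 4·5 + 3 ↦ 4·6 + 3|_6 = 27 ⇒ 26
(1) 26|_6 = 4·6 + 2 ↦ 4·7 + 2|_7 = 30 ⇒ 29
(2) 29|_7 = 4·7 + 1 ↦ 4·8 + 1|_8 = 33 ⇒ 32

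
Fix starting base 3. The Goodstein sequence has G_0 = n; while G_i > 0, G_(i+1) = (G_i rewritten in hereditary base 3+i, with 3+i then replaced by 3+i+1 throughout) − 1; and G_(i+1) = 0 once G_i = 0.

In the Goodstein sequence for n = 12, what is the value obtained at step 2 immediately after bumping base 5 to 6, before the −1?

38

i=0: 12 = 3^2 + 3 (b=3); 3→4: 4^2 + 4 = 20; 20−1 = 19
i=1: 19 = 4^2 + 3 (b=4); 4→5: 5^2 + 3 = 28; 28−1 = 27
i=2: 27 = 5^2 + 2 (b=5); 5→6: 6^2 + 2 = 38; 38−1 = 37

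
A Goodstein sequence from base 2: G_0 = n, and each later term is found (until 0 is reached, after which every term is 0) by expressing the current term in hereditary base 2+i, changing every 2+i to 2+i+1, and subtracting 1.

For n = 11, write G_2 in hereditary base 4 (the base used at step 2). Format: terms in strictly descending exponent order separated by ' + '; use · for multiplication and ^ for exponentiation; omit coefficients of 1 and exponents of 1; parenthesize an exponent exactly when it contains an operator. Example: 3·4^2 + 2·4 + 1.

G_0 = 11. HB_2(11) = 2^(2 + 1) + 2 + 1. Bump = 85. G_1 = 84.
G_1 = 84. HB_3(84) = 3^(3 + 1) + 3. Bump = 1028. G_2 = 1027.
G_2 = 1027. HB_4(1027) = 4^(4 + 1) + 3. Bump = 15628. G_3 = 15627.

4^(4 + 1) + 3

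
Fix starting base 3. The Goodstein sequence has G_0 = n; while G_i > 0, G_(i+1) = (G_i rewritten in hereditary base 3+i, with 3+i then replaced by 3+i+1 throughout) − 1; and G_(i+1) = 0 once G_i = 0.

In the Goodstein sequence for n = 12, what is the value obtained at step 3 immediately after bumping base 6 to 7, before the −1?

base 3: 12 = 3^2 + 3; at 4: 4^2 + 4 = 20; next = 19
base 4: 19 = 4^2 + 3; at 5: 5^2 + 3 = 28; next = 27
base 5: 27 = 5^2 + 2; at 6: 6^2 + 2 = 38; next = 37
base 6: 37 = 6^2 + 1; at 7: 7^2 + 1 = 50; next = 49

50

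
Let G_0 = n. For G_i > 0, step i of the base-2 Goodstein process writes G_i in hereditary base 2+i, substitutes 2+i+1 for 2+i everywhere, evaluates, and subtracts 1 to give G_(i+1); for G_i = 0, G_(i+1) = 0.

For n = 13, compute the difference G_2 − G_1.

1171

G_0=13  [base 2] 2^(2 + 1) + 2^2 + 1  →[2↦3]→  3^(3 + 1) + 3^3 + 1 = 109  −1 ⇒ G_1=108
G_1=108  [base 3] 3^(3 + 1) + 3^3  →[3↦4]→  4^(4 + 1) + 4^4 = 1280  −1 ⇒ G_2=1279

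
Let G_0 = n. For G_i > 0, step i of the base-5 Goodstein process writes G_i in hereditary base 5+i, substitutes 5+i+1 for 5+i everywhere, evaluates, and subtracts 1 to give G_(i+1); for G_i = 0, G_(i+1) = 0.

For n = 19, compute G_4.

[0] 19 ≡ 3·5 + 4 (base 5). Lift 6: 22. −1: 21.
[1] 21 ≡ 3·6 + 3 (base 6). Lift 7: 24. −1: 23.
[2] 23 ≡ 3·7 + 2 (base 7). Lift 8: 26. −1: 25.
[3] 25 ≡ 3·8 + 1 (base 8). Lift 9: 28. −1: 27.
[4] 27 ≡ 3·9 (base 9). Lift 10: 30. −1: 29.

27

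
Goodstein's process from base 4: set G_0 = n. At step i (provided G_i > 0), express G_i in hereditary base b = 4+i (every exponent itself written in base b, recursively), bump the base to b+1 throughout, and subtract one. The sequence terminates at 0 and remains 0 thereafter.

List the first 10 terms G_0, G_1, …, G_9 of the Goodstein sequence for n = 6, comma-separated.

6, 6, 6, 6, 5, 4, 3, 2, 1, 0

[0] 6 ≡ 4 + 2 (base 4). Lift 5: 7. −1: 6.
[1] 6 ≡ 5 + 1 (base 5). Lift 6: 7. −1: 6.
[2] 6 ≡ 6 (base 6). Lift 7: 7. −1: 6.
[3] 6 ≡ 6 (base 7). Lift 8: 6. −1: 5.
[4] 5 ≡ 5 (base 8). Lift 9: 5. −1: 4.
[5] 4 ≡ 4 (base 9). Lift 10: 4. −1: 3.
[6] 3 ≡ 3 (base 10). Lift 11: 3. −1: 2.
[7] 2 ≡ 2 (base 11). Lift 12: 2. −1: 1.
[8] 1 ≡ 1 (base 12). Lift 13: 1. −1: 0.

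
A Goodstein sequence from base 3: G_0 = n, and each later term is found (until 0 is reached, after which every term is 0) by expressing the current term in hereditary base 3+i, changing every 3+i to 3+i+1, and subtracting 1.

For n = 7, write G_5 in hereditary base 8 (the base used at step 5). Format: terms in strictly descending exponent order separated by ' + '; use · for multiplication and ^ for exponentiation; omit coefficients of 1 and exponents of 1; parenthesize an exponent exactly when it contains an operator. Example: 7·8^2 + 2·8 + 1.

8 + 1

G_0=7  [base 3] 2·3 + 1  →[3↦4]→  2·4 + 1 = 9  −1 ⇒ G_1=8
G_1=8  [base 4] 2·4  →[4↦5]→  2·5 = 10  −1 ⇒ G_2=9
G_2=9  [base 5] 5 + 4  →[5↦6]→  6 + 4 = 10  −1 ⇒ G_3=9
G_3=9  [base 6] 6 + 3  →[6↦7]→  7 + 3 = 10  −1 ⇒ G_4=9
G_4=9  [base 7] 7 + 2  →[7↦8]→  8 + 2 = 10  −1 ⇒ G_5=9
G_5=9  [base 8] 8 + 1  →[8↦9]→  9 + 1 = 10  −1 ⇒ G_6=9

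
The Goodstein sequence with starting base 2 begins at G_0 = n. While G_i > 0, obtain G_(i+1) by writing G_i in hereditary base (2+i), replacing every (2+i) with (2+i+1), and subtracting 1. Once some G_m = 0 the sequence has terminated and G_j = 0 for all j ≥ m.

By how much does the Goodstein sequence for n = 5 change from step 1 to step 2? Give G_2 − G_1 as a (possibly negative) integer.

228

step 0: 5 = 2^2 + 1; sub 3 for 2: 3^3 + 1; = 28; G_1 = 28−1 = 27
step 1: 27 = 3^3; sub 4 for 3: 4^4; = 256; G_2 = 256−1 = 255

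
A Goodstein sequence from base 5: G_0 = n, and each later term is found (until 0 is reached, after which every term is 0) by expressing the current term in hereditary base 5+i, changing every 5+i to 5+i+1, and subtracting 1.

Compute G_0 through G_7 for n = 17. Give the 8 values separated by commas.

17, 19, 21, 23, 24, 25, 26, 27

i=0: 17 = 3·5 + 2 (b=5); 5→6: 3·6 + 2 = 20; 20−1 = 19
i=1: 19 = 3·6 + 1 (b=6); 6→7: 3·7 + 1 = 22; 22−1 = 21
i=2: 21 = 3·7 (b=7); 7→8: 3·8 = 24; 24−1 = 23
i=3: 23 = 2·8 + 7 (b=8); 8→9: 2·9 + 7 = 25; 25−1 = 24
i=4: 24 = 2·9 + 6 (b=9); 9→10: 2·10 + 6 = 26; 26−1 = 25
i=5: 25 = 2·10 + 5 (b=10); 10→11: 2·11 + 5 = 27; 27−1 = 26
i=6: 26 = 2·11 + 4 (b=11); 11→12: 2·12 + 4 = 28; 28−1 = 27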